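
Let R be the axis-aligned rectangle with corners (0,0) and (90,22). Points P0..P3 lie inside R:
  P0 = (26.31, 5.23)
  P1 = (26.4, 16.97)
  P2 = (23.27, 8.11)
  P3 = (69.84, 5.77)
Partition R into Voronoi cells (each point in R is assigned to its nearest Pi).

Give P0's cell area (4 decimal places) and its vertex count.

1. box [0,90]×[0,22]: [(0, 0) (90, 0) (90, 22) (0, 22)]
2. ⊥bis P0·P1 via (26.355,11.1): [(0, 11.302) (0, 0) (90, 0) (90, 10.6121)]  |A|=986.1359
3. ⊥bis P0·P2 via (24.79,6.67): [(28.9679, 11.08) (18.4711, 0) (90, 0) (90, 10.6121)]  |A|=720.1086
4. ⊥bis P0·P3 via (48.075,5.5): [(48.0076, 10.934) (28.9679, 11.08) (18.4711, 0) (48.1432, 0)]  |A|=268.4638
5. canonical 4-gon: [(48.0076, 10.934) (28.9679, 11.08) (18.4711, 0) (48.1432, 0)]
6. shoelace: 268.4638

Area of P0's cell: 268.4638 (4 vertices)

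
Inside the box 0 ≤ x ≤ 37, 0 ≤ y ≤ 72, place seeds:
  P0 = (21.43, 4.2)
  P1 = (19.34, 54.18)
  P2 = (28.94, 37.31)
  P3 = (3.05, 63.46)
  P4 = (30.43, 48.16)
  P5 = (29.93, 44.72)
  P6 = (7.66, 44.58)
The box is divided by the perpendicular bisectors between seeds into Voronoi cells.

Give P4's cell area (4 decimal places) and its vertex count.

Area of P4's cell: 197.1836 (4 vertices)

1. box [0,37]×[0,72]: [(0, 0) (37, 0) (37, 72) (0, 72)]
2. ⊥bis P4·P0 via (25.93,26.18): [(0, 31.4887) (37, 23.9136) (37, 72) (0, 72)]  |A|=1639.0572
3. ⊥bis P4·P1 via (24.885,51.17): [(12.781, 28.872) (37, 23.9136) (37, 72) (36.1922, 72)]  |A|=599.7229
4. ⊥bis P4·P2 via (29.685,42.735): [(20.9569, 43.9336) (37, 41.7305) (37, 72) (36.1922, 72)]  |A|=254.1456
5. ⊥bis P4·P3 via (16.74,55.81): [(20.9569, 43.9336) (37, 41.7305) (37, 72) (36.1922, 72)]  |A|=254.1456
6. ⊥bis P4·P5 via (30.18,46.44): [(22.8924, 47.4992) (37, 45.4487) (37, 72) (36.1922, 72)]  |A|=197.1836
7. ⊥bis P4·P6 via (19.045,46.37): [(22.8924, 47.4992) (37, 45.4487) (37, 72) (36.1922, 72)]  |A|=197.1836
8. canonical 4-gon: [(22.8924, 47.4992) (37, 45.4487) (37, 72) (36.1922, 72)]
9. shoelace: 197.1836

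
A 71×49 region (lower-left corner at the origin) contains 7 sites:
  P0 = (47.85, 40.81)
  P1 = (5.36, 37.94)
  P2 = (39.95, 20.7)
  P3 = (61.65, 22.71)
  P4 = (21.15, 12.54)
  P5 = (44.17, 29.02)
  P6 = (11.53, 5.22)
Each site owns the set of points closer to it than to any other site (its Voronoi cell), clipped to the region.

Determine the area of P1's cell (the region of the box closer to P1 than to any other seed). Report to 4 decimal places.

Area of P1's cell: 609.2379

1. box [0,71]×[0,49]: [(0, 0) (71, 0) (71, 49) (0, 49)]
2. ⊥bis P1·P0 via (26.605,39.375): [(0, 0) (29.2646, 0) (25.9549, 49) (0, 49)]  |A|=1352.8771
3. ⊥bis P1·P2 via (22.655,29.32): [(0, 0) (8.0416, 0) (26.7317, 37.4994) (25.9549, 49) (0, 49)]  |A|=954.9528
4. ⊥bis P1·P3 via (33.505,30.325): [(0, 0) (8.0416, 0) (26.7317, 37.4994) (25.9549, 49) (0, 49)]  |A|=954.9528
5. ⊥bis P1·P4 via (13.255,25.24): [(0, 17) (23.9286, 31.8753) (26.7317, 37.4994) (25.9549, 49) (0, 49)]  |A|=623.3958
6. ⊥bis P1·P5 via (24.765,33.48): [(0, 17) (23.9286, 31.8753) (24.7963, 33.6163) (26.4948, 41.0063) (25.9549, 49) (0, 49)]  |A|=619.5424
7. ⊥bis P1·P6 via (8.445,21.58): [(0, 19.9875) (6.8983, 21.2883) (23.9286, 31.8753) (24.7963, 33.6163) (26.4948, 41.0063) (25.9549, 49) (0, 49)]  |A|=609.2379
8. canonical 7-gon: [(0, 19.9875) (6.8983, 21.2883) (23.9286, 31.8753) (24.7963, 33.6163) (26.4948, 41.0063) (25.9549, 49) (0, 49)]
9. shoelace: 609.2379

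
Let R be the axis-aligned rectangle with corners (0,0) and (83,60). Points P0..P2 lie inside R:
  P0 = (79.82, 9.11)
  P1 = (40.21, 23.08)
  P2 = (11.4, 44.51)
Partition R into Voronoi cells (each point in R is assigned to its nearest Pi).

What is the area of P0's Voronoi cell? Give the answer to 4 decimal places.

1. box [0,83]×[0,60]: [(0, 0) (83, 0) (83, 60) (0, 60)]
2. ⊥bis P0·P1 via (60.015,16.095): [(54.3385, 0) (83, 0) (83, 60) (75.4998, 60)]  |A|=1084.8518
3. ⊥bis P0·P2 via (45.61,26.81): [(54.3385, 0) (83, 0) (83, 60) (75.4998, 60)]  |A|=1084.8518
4. canonical 4-gon: [(54.3385, 0) (83, 0) (83, 60) (75.4998, 60)]
5. shoelace: 1084.8518

Area of P0's cell: 1084.8518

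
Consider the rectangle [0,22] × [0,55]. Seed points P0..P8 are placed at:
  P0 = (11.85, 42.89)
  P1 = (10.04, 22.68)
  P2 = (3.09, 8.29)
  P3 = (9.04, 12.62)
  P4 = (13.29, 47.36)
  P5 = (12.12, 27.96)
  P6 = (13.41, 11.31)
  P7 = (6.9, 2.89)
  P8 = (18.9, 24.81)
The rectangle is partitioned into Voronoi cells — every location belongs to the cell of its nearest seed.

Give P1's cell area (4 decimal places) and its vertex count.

1. box [0,22]×[0,55]: [(0, 0) (22, 0) (22, 55) (0, 55)]
2. ⊥bis P1·P0 via (10.945,32.785): [(0, 33.7652) (0, 0) (22, 0) (22, 31.7949)]  |A|=721.1616
3. ⊥bis P1·P2 via (6.565,15.485): [(0, 33.7652) (0, 18.6557) (22, 8.0303) (22, 31.7949)]  |A|=427.6154
4. ⊥bis P1·P3 via (9.54,17.65): [(0, 33.7652) (0, 18.6557) (0.1497, 18.5834) (22, 16.4114) (22, 31.7949)]  |A|=336.0502
5. ⊥bis P1·P4 via (11.665,35.02): [(0, 33.7652) (0, 18.6557) (0.1497, 18.5834) (22, 16.4114) (22, 31.7949)]  |A|=336.0502
6. ⊥bis P1·P5 via (11.08,25.32): [(0, 29.6848) (0, 18.6557) (0.1497, 18.5834) (22, 16.4114) (22, 21.0182)]  |A|=172.6219
7. ⊥bis P1·P6 via (11.725,16.995): [(0, 29.6848) (0, 18.6557) (0.1497, 18.5834) (12.8311, 17.3229) (22, 20.0404) (22, 21.0182)]  |A|=155.9849
8. ⊥bis P1·P7 via (8.47,12.785): [(0, 29.6848) (0, 18.6557) (0.1497, 18.5834) (12.8311, 17.3229) (22, 20.0404) (22, 21.0182)]  |A|=155.9849
9. ⊥bis P1·P8 via (14.47,23.745): [(14.4064, 24.0096) (0, 29.6848) (0, 18.6557) (0.1497, 18.5834) (12.8311, 17.3229) (15.8022, 18.2035)]  |A|=132.998
10. canonical 6-gon: [(14.4064, 24.0096) (0, 29.6848) (0, 18.6557) (0.1497, 18.5834) (12.8311, 17.3229) (15.8022, 18.2035)]
11. shoelace: 132.998

Area of P1's cell: 132.9980 (6 vertices)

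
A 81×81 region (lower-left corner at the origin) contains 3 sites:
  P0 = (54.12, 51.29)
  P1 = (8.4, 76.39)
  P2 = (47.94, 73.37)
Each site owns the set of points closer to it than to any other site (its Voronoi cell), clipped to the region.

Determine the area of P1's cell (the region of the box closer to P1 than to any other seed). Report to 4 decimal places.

Area of P1's cell: 1353.7868

1. box [0,81]×[0,81]: [(0, 0) (81, 0) (81, 81) (0, 81)]
2. ⊥bis P1·P0 via (31.26,63.84): [(0, 6.8995) (40.6807, 81) (0, 81)]  |A|=1507.2319
3. ⊥bis P1·P2 via (28.17,74.88): [(0, 6.8995) (26.6911, 55.5178) (28.6374, 81) (0, 81)]  |A|=1353.7868
4. canonical 4-gon: [(0, 6.8995) (26.6911, 55.5178) (28.6374, 81) (0, 81)]
5. shoelace: 1353.7868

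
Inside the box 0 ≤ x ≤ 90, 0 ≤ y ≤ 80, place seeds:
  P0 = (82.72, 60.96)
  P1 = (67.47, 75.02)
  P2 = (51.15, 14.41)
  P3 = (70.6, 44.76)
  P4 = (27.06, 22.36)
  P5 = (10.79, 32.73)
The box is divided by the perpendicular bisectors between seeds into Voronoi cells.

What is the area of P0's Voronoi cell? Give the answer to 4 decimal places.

Area of P0's cell: 456.8407

1. box [0,90]×[0,80]: [(0, 0) (90, 0) (90, 80) (0, 80)]
2. ⊥bis P0·P1 via (75.095,67.99): [(12.4104, 0) (90, 0) (90, 80) (86.1678, 80)]  |A|=3256.869
3. ⊥bis P0·P2 via (66.935,37.685): [(54.7646, 45.9389) (90, 22.0424) (90, 80) (86.1678, 80)]  |A|=1086.3429
4. ⊥bis P0·P3 via (76.66,52.86): [(67.4786, 59.729) (90, 42.8797) (90, 80) (86.1678, 80)]  |A|=456.8407
5. ⊥bis P0·P4 via (54.89,41.66): [(67.4786, 59.729) (90, 42.8797) (90, 80) (86.1678, 80)]  |A|=456.8407
6. ⊥bis P0·P5 via (46.755,46.845): [(67.4786, 59.729) (90, 42.8797) (90, 80) (86.1678, 80)]  |A|=456.8407
7. canonical 4-gon: [(67.4786, 59.729) (90, 42.8797) (90, 80) (86.1678, 80)]
8. shoelace: 456.8407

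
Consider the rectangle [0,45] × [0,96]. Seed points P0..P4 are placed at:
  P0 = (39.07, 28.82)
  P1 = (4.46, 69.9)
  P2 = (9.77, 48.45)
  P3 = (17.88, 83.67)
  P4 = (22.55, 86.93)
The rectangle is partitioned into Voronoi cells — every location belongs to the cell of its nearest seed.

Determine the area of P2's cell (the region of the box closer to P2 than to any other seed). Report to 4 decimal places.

1. box [0,45]×[0,96]: [(0, 0) (45, 0) (45, 96) (0, 96)]
2. ⊥bis P2·P0 via (24.42,38.635): [(0, 2.1854) (45, 69.353) (45, 96) (0, 96)]  |A|=2710.3868
3. ⊥bis P2·P1 via (7.115,59.175): [(0, 57.4137) (0, 2.1854) (44.3579, 68.3946)]  |A|=1224.9052
4. ⊥bis P2·P3 via (13.825,66.06): [(24.7578, 63.5425) (0, 57.4137) (0, 2.1854) (38.9221, 60.281)]  |A|=1158.5792
5. ⊥bis P2·P4 via (16.16,67.69): [(37.4422, 60.6217) (24.7578, 63.5425) (0, 57.4137) (0, 2.1854) (38.8395, 60.1577)]  |A|=1158.4739
6. canonical 5-gon: [(37.4422, 60.6217) (24.7578, 63.5425) (0, 57.4137) (0, 2.1854) (38.8395, 60.1577)]
7. shoelace: 1158.4739

Area of P2's cell: 1158.4739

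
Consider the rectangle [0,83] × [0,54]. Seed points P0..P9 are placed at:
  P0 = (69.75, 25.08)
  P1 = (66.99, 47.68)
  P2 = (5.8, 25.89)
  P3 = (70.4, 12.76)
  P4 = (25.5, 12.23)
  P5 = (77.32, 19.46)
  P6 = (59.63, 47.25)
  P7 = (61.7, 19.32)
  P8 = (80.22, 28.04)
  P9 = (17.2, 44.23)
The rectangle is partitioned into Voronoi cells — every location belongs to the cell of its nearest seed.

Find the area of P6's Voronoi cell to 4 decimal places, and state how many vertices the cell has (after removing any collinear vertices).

1. box [0,83]×[0,54]: [(0, 0) (83, 0) (83, 54) (0, 54)]
2. ⊥bis P6·P0 via (64.69,36.165): [(0, 6.6358) (83, 44.523) (83, 54) (0, 54)]  |A|=2358.91
3. ⊥bis P6·P1 via (63.31,47.465): [(0, 6.6358) (63.9889, 35.845) (62.9282, 54) (0, 54)]  |A|=2086.6238
4. ⊥bis P6·P2 via (32.715,36.57): [(37.7545, 23.8697) (63.9889, 35.845) (62.9282, 54) (25.7987, 54)]  |A|=803.8554
5. ⊥bis P6·P3 via (65.015,30.005): [(37.7545, 23.8697) (63.9889, 35.845) (62.9282, 54) (25.7987, 54)]  |A|=803.8554
6. ⊥bis P6·P4 via (42.565,29.74): [(30.923, 41.0862) (45.1327, 27.2376) (63.9889, 35.845) (62.9282, 54) (25.7987, 54)]  |A|=728.8389
7. ⊥bis P6·P5 via (68.475,33.355): [(30.923, 41.0862) (45.1327, 27.2376) (63.9889, 35.845) (62.9282, 54) (25.7987, 54)]  |A|=728.8389
8. ⊥bis P6·P7 via (60.665,33.285): [(30.923, 41.0862) (40.4638, 31.7878) (57.938, 33.0829) (63.9889, 35.845) (62.9282, 54) (25.7987, 54)]  |A|=686.06
9. ⊥bis P6·P8 via (69.925,37.645): [(30.923, 41.0862) (40.4638, 31.7878) (57.938, 33.0829) (63.9889, 35.845) (62.9282, 54) (25.7987, 54)]  |A|=686.06
10. ⊥bis P6·P9 via (38.415,45.74): [(39.3294, 32.8934) (40.4638, 31.7878) (57.938, 33.0829) (63.9889, 35.845) (62.9282, 54) (37.8271, 54)]  |A|=525.8323
11. canonical 6-gon: [(39.3294, 32.8934) (40.4638, 31.7878) (57.938, 33.0829) (63.9889, 35.845) (62.9282, 54) (37.8271, 54)]
12. shoelace: 525.8323

Area of P6's cell: 525.8323 (6 vertices)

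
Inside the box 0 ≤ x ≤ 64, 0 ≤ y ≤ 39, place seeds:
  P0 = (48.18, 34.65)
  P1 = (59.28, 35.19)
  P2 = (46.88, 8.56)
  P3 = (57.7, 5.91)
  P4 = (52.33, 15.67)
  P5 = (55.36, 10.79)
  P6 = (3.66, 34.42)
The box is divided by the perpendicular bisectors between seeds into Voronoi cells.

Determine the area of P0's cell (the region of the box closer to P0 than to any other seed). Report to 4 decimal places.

Area of P0's cell: 434.4962

1. box [0,64]×[0,39]: [(0, 0) (64, 0) (64, 39) (0, 39)]
2. ⊥bis P0·P1 via (53.73,34.92): [(0, 0) (55.4288, 0) (53.5315, 39) (0, 39)]  |A|=2124.7263
3. ⊥bis P0·P2 via (47.53,21.605): [(0, 23.9733) (54.3944, 21.263) (53.5315, 39) (0, 39)]  |A|=883.4293
4. ⊥bis P0·P3 via (52.94,20.28): [(0, 23.9733) (54.3944, 21.263) (53.5315, 39) (0, 39)]  |A|=883.4293
5. ⊥bis P0·P4 via (50.255,25.16): [(0, 23.9733) (36.508, 22.1542) (54.1632, 26.0145) (53.5315, 39) (0, 39)]  |A|=841.038
6. ⊥bis P0·P5 via (51.77,22.72): [(0, 23.9733) (36.508, 22.1542) (54.1632, 26.0145) (53.5315, 39) (0, 39)]  |A|=841.038
7. ⊥bis P0·P6 via (25.92,34.535): [(25.9813, 22.6787) (36.508, 22.1542) (54.1632, 26.0145) (53.5315, 39) (25.8969, 39)]  |A|=434.4962
8. canonical 5-gon: [(25.9813, 22.6787) (36.508, 22.1542) (54.1632, 26.0145) (53.5315, 39) (25.8969, 39)]
9. shoelace: 434.4962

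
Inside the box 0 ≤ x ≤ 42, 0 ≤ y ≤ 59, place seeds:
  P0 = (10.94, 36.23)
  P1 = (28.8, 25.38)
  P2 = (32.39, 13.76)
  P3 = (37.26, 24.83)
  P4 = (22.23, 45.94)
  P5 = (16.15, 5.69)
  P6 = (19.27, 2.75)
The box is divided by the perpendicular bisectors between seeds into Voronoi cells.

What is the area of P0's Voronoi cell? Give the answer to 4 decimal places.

1. box [0,42]×[0,59]: [(0, 0) (42, 0) (42, 59) (0, 59)]
2. ⊥bis P0·P1 via (19.87,30.805): [(0, 0) (1.1559, 0) (36.9985, 59) (0, 59)]  |A|=1125.5553
3. ⊥bis P0·P2 via (21.665,24.995): [(0, 4.3135) (8.9896, 12.895) (36.9985, 59) (0, 59)]  |A|=1098.7146
4. ⊥bis P0·P3 via (24.1,30.53): [(0, 4.3135) (8.9896, 12.895) (35.0221, 55.7466) (36.4312, 59) (0, 59)]  |A|=1097.7917
5. ⊥bis P0·P4 via (16.585,41.085): [(0, 4.3135) (8.9896, 12.895) (22.1701, 34.5911) (1.1771, 59) (0, 59)]  |A|=661.5346
6. ⊥bis P0·P5 via (13.545,20.96): [(0, 18.6493) (13.9289, 21.0255) (22.1701, 34.5911) (1.1771, 59) (0, 59)]  |A|=546.3417
7. ⊥bis P0·P6 via (15.105,19.49): [(0, 18.6493) (13.9289, 21.0255) (22.1701, 34.5911) (1.1771, 59) (0, 59)]  |A|=546.3417
8. canonical 5-gon: [(0, 18.6493) (13.9289, 21.0255) (22.1701, 34.5911) (1.1771, 59) (0, 59)]
9. shoelace: 546.3417

Area of P0's cell: 546.3417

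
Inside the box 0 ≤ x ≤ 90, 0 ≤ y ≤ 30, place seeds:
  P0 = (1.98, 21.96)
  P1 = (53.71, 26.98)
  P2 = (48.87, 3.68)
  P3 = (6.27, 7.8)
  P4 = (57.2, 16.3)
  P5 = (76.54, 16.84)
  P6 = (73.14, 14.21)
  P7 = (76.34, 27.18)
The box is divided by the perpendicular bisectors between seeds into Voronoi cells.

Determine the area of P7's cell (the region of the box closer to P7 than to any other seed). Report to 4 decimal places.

1. box [0,90]×[0,30]: [(0, 0) (90, 0) (90, 30) (0, 30)]
2. ⊥bis P7·P0 via (39.16,24.57): [(40.8848, 0) (90, 0) (90, 30) (38.7788, 30)]  |A|=1505.0459
3. ⊥bis P7·P1 via (65.025,27.08): [(65.2643, 0) (90, 0) (90, 30) (64.9992, 30)]  |A|=746.0472
4. ⊥bis P7·P2 via (62.605,15.43): [(65.1543, 12.45) (75.805, 0) (90, 0) (90, 30) (64.9992, 30)]  |A|=680.4311
5. ⊥bis P7·P3 via (41.305,17.49): [(65.1543, 12.45) (75.805, 0) (90, 0) (90, 30) (64.9992, 30)]  |A|=680.4311
6. ⊥bis P7·P4 via (66.77,21.74): [(65.0454, 24.7739) (79.128, 0) (90, 0) (90, 30) (64.9992, 30)]  |A|=574.3189
7. ⊥bis P7·P5 via (76.44,22.01): [(65.0454, 24.7739) (66.7234, 21.8221) (90, 22.2723) (90, 30) (64.9992, 30)]  |A|=196.4817
8. ⊥bis P7·P6 via (74.74,20.695): [(65.0454, 24.7739) (66.1608, 22.8117) (69.9212, 21.8839) (90, 22.2723) (90, 30) (64.9992, 30)]  |A|=194.8819
9. canonical 6-gon: [(65.0454, 24.7739) (66.1608, 22.8117) (69.9212, 21.8839) (90, 22.2723) (90, 30) (64.9992, 30)]
10. shoelace: 194.8819

Area of P7's cell: 194.8819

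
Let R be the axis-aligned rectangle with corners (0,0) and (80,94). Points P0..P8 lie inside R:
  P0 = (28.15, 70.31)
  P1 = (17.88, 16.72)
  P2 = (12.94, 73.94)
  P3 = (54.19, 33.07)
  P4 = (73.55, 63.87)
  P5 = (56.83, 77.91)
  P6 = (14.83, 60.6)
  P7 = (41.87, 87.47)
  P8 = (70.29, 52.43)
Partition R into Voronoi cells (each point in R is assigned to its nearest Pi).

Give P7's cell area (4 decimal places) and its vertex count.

1. box [0,80]×[0,94]: [(0, 0) (80, 0) (80, 94) (0, 94)]
2. ⊥bis P7·P0 via (35.01,78.89): [(80, 42.919) (80, 94) (16.1115, 94)]  |A|=1631.7454
3. ⊥bis P7·P1 via (29.875,52.095): [(80, 42.919) (80, 94) (16.1115, 94)]  |A|=1631.7454
4. ⊥bis P7·P2 via (27.405,80.705): [(24.2187, 87.518) (80, 42.919) (80, 94) (21.1872, 94)]  |A|=1615.2951
5. ⊥bis P7·P3 via (48.03,60.27): [(24.2187, 87.518) (56.032, 62.0822) (80, 67.5103) (80, 94) (21.1872, 94)]  |A|=1320.5929
6. ⊥bis P7·P4 via (57.71,75.67): [(24.2187, 87.518) (50.7398, 66.3135) (71.3649, 94) (21.1872, 94)]  |A|=748.4381
7. ⊥bis P7·P5 via (49.35,82.69): [(24.2187, 87.518) (42.8936, 72.5868) (56.5775, 94) (21.1872, 94)]  |A|=416.8042
8. ⊥bis P7·P6 via (28.35,74.035): [(24.2187, 87.518) (42.8936, 72.5868) (56.5775, 94) (21.1872, 94)]  |A|=416.8042
9. ⊥bis P7·P8 via (56.08,69.95): [(24.2187, 87.518) (42.8936, 72.5868) (56.5775, 94) (21.1872, 94)]  |A|=416.8042
10. canonical 4-gon: [(24.2187, 87.518) (42.8936, 72.5868) (56.5775, 94) (21.1872, 94)]
11. shoelace: 416.8042

Area of P7's cell: 416.8042 (4 vertices)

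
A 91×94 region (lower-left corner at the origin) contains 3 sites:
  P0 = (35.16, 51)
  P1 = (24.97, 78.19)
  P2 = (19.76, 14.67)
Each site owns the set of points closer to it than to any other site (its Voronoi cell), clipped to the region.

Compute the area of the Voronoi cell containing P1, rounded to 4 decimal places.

1. box [0,91]×[0,94]: [(0, 0) (91, 0) (91, 94) (0, 94)]
2. ⊥bis P1·P0 via (30.065,64.595): [(0, 53.3275) (91, 87.4316) (91, 94) (0, 94)]  |A|=2149.4585
3. ⊥bis P1·P2 via (22.365,46.43): [(0, 53.3275) (91, 87.4316) (91, 94) (0, 94)]  |A|=2149.4585
4. canonical 4-gon: [(0, 53.3275) (91, 87.4316) (91, 94) (0, 94)]
5. shoelace: 2149.4585

Area of P1's cell: 2149.4585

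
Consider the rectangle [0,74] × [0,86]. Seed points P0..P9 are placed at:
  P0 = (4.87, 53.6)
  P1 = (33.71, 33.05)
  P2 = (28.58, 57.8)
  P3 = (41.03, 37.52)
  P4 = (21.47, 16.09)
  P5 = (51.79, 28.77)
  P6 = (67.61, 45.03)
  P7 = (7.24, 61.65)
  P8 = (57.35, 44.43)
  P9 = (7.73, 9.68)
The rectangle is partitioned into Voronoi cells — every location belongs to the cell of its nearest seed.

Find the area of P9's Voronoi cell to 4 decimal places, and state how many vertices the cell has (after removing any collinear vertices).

1. box [0,74]×[0,86]: [(0, 0) (74, 0) (74, 86) (0, 86)]
2. ⊥bis P9·P0 via (6.3,31.64): [(0, 31.2298) (0, 0) (74, 0) (74, 36.0485)]  |A|=2489.296
3. ⊥bis P9·P1 via (20.72,21.365): [(11.1908, 31.9585) (0, 31.2298) (0, 0) (39.9386, 0)]  |A|=812.9313
4. ⊥bis P9·P2 via (18.155,33.74): [(11.1908, 31.9585) (0, 31.2298) (0, 0) (39.9386, 0)]  |A|=812.9313
5. ⊥bis P9·P3 via (24.38,23.6): [(11.1908, 31.9585) (0, 31.2298) (0, 0) (39.9386, 0)]  |A|=812.9313
6. ⊥bis P9·P4 via (14.6,12.885): [(5.8637, 31.6116) (0, 31.2298) (0, 0) (20.6111, 0)]  |A|=417.3354
7. ⊥bis P9·P5 via (29.76,19.225): [(5.8637, 31.6116) (0, 31.2298) (0, 0) (20.6111, 0)]  |A|=417.3354
8. ⊥bis P9·P6 via (37.67,27.355): [(5.8637, 31.6116) (0, 31.2298) (0, 0) (20.6111, 0)]  |A|=417.3354
9. ⊥bis P9·P7 via (7.485,35.665): [(5.8637, 31.6116) (0, 31.2298) (0, 0) (20.6111, 0)]  |A|=417.3354
10. ⊥bis P9·P8 via (32.54,27.055): [(5.8637, 31.6116) (0, 31.2298) (0, 0) (20.6111, 0)]  |A|=417.3354
11. canonical 4-gon: [(5.8637, 31.6116) (0, 31.2298) (0, 0) (20.6111, 0)]
12. shoelace: 417.3354

Area of P9's cell: 417.3354 (4 vertices)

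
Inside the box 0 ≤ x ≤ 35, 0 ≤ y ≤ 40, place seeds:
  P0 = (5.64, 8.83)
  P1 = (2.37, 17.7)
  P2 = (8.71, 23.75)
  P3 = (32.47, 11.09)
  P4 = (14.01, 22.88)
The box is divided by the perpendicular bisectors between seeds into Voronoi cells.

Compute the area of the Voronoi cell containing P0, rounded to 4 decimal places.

1. box [0,35]×[0,40]: [(0, 0) (35, 0) (35, 40) (0, 40)]
2. ⊥bis P0·P1 via (4.005,13.265): [(0, 11.7885) (0, 0) (35, 0) (35, 24.6916)]  |A|=638.4016
3. ⊥bis P0·P2 via (7.175,16.29): [(10.4067, 15.625) (0, 11.7885) (0, 0) (35, 0) (35, 10.5646)]  |A|=464.6873
4. ⊥bis P0·P3 via (19.055,9.96): [(18.7219, 13.9141) (10.4067, 15.625) (0, 11.7885) (0, 0) (19.894, 0)]  |A|=273.6085
5. ⊥bis P0·P4 via (9.825,15.855): [(19.0198, 10.3774) (10.2858, 15.5805) (0, 11.7885) (0, 0) (19.894, 0)]  |A|=258.6501
6. canonical 5-gon: [(19.0198, 10.3774) (10.2858, 15.5805) (0, 11.7885) (0, 0) (19.894, 0)]
7. shoelace: 258.6501

Area of P0's cell: 258.6501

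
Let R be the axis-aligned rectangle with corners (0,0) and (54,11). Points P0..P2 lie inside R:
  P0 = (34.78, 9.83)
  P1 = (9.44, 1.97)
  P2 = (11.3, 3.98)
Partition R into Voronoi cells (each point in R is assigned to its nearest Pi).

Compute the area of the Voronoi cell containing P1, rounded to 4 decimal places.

1. box [0,54]×[0,11]: [(0, 0) (54, 0) (54, 11) (0, 11)]
2. ⊥bis P1·P0 via (22.11,5.9): [(0, 0) (23.9401, 0) (20.5281, 11) (0, 11)]  |A|=244.5748
3. ⊥bis P1·P2 via (10.37,2.975): [(0, 0) (13.5849, 0) (1.6978, 11) (0, 11)]  |A|=84.0551
4. canonical 4-gon: [(0, 0) (13.5849, 0) (1.6978, 11) (0, 11)]
5. shoelace: 84.0551

Area of P1's cell: 84.0551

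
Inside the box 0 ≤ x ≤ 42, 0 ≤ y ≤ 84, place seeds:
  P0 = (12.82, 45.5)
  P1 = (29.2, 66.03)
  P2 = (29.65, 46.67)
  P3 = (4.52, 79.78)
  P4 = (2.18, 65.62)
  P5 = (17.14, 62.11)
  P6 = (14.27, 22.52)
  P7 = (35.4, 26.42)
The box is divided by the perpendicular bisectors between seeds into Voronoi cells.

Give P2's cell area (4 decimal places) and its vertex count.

Area of P2's cell: 405.1777 (6 vertices)

1. box [0,42]×[0,84]: [(0, 0) (42, 0) (42, 84) (0, 84)]
2. ⊥bis P2·P0 via (21.235,46.085): [(24.4388, 0) (42, 0) (42, 84) (18.5992, 84)]  |A|=1720.4053
3. ⊥bis P2·P1 via (29.425,56.35): [(20.5358, 56.1434) (24.4388, 0) (42, 0) (42, 56.6423)]  |A|=1100.8654
4. ⊥bis P2·P3 via (17.085,63.225): [(20.5358, 56.1434) (24.4388, 0) (42, 0) (42, 56.6423)]  |A|=1100.8654
5. ⊥bis P2·P4 via (15.915,56.145): [(20.5358, 56.1434) (24.4388, 0) (42, 0) (42, 56.6423)]  |A|=1100.8654
6. ⊥bis P2·P5 via (23.395,54.39): [(25.7074, 56.2636) (20.8036, 52.2904) (24.4388, 0) (42, 0) (42, 56.6423)]  |A|=1090.8861
7. ⊥bis P2·P6 via (21.96,34.595): [(25.7074, 56.2636) (20.8036, 52.2904) (22.0372, 34.5458) (42, 21.8325) (42, 56.6423)]  |A|=569.6337
8. ⊥bis P2·P7 via (32.525,36.545): [(25.7074, 56.2636) (20.8036, 52.2904) (22.0372, 34.5458) (23.1002, 33.8688) (42, 39.2354) (42, 56.6423)]  |A|=405.1777
9. canonical 6-gon: [(25.7074, 56.2636) (20.8036, 52.2904) (22.0372, 34.5458) (23.1002, 33.8688) (42, 39.2354) (42, 56.6423)]
10. shoelace: 405.1777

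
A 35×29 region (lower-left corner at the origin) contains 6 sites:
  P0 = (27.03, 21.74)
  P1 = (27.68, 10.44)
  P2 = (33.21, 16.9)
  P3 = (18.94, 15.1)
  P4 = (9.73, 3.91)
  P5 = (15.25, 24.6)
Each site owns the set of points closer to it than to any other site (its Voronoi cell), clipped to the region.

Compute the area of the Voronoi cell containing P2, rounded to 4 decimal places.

1. box [0,35]×[0,29]: [(0, 0) (35, 0) (35, 29) (0, 29)]
2. ⊥bis P2·P0 via (30.12,19.32): [(14.9891, 0) (35, 0) (35, 25.5511)]  |A|=255.6497
3. ⊥bis P2·P1 via (30.445,13.67): [(27.6015, 16.1042) (35, 9.7708) (35, 25.5511)]  |A|=58.3757
4. ⊥bis P2·P3 via (26.075,16): [(27.6015, 16.1042) (35, 9.7708) (35, 25.5511)]  |A|=58.3757
5. ⊥bis P2·P4 via (21.47,10.405): [(27.6015, 16.1042) (35, 9.7708) (35, 25.5511)]  |A|=58.3757
6. ⊥bis P2·P5 via (24.23,20.75): [(27.6015, 16.1042) (35, 9.7708) (35, 25.5511)]  |A|=58.3757
7. canonical 3-gon: [(27.6015, 16.1042) (35, 9.7708) (35, 25.5511)]
8. shoelace: 58.3757

Area of P2's cell: 58.3757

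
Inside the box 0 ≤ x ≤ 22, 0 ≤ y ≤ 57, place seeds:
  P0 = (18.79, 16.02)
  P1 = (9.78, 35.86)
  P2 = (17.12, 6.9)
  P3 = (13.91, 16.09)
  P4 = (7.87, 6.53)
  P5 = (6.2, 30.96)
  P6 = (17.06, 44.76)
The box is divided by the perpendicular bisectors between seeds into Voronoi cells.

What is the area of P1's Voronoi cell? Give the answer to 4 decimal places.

1. box [0,22]×[0,57]: [(0, 0) (22, 0) (22, 57) (0, 57)]
2. ⊥bis P1·P0 via (14.285,25.94): [(0, 19.4527) (22, 29.4436) (22, 57) (0, 57)]  |A|=716.1402
3. ⊥bis P1·P2 via (13.45,21.38): [(0, 19.4527) (22, 29.4436) (22, 57) (0, 57)]  |A|=716.1402
4. ⊥bis P1·P3 via (11.845,25.975): [(0, 23.5006) (16.5063, 26.9487) (22, 29.4436) (22, 57) (0, 57)]  |A|=682.7328
5. ⊥bis P1·P4 via (8.825,21.195): [(0, 23.5006) (16.5063, 26.9487) (22, 29.4436) (22, 57) (0, 57)]  |A|=682.7328
6. ⊥bis P1·P5 via (7.99,33.41): [(0, 39.2476) (16.7081, 27.0404) (22, 29.4436) (22, 57) (0, 57)]  |A|=550.7724
7. ⊥bis P1·P6 via (13.42,40.31): [(0, 51.2873) (0, 39.2476) (16.7081, 27.0404) (22, 29.4436) (22, 33.2918)]  |A|=227.1416
8. canonical 5-gon: [(0, 51.2873) (0, 39.2476) (16.7081, 27.0404) (22, 29.4436) (22, 33.2918)]
9. shoelace: 227.1416

Area of P1's cell: 227.1416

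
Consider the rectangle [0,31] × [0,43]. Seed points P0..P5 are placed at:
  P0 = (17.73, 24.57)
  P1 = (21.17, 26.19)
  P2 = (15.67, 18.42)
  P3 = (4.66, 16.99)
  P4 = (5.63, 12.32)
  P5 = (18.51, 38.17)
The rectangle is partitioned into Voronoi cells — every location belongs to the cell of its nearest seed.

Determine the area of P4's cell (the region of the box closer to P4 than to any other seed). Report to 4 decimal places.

1. box [0,31]×[0,43]: [(0, 0) (31, 0) (31, 43) (0, 43)]
2. ⊥bis P4·P0 via (11.68,18.445): [(0, 29.982) (0, 0) (30.3537, 0)]  |A|=455.0314
3. ⊥bis P4·P1 via (13.4,19.255): [(0, 29.982) (0, 0) (30.3537, 0)]  |A|=455.0314
4. ⊥bis P4·P2 via (10.65,15.37): [(4.432, 25.6043) (0, 29.982) (0, 0) (19.9883, 0)]  |A|=322.3331
5. ⊥bis P4·P3 via (5.145,14.655): [(10.4189, 15.7504) (0, 13.5863) (0, 0) (19.9883, 0)]  |A|=228.1896
6. ⊥bis P4·P5 via (12.07,25.245): [(10.4189, 15.7504) (0, 13.5863) (0, 0) (19.9883, 0)]  |A|=228.1896
7. canonical 4-gon: [(10.4189, 15.7504) (0, 13.5863) (0, 0) (19.9883, 0)]
8. shoelace: 228.1896

Area of P4's cell: 228.1896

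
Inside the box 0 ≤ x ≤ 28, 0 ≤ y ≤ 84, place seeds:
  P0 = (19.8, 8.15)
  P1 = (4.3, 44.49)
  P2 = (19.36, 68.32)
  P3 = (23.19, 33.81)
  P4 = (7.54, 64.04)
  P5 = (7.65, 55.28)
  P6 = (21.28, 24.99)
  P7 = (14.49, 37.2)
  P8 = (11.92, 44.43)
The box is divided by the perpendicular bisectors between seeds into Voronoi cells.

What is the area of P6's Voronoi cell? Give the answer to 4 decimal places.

Area of P6's cell: 282.6037

1. box [0,28]×[0,84]: [(0, 0) (28, 0) (28, 84) (0, 84)]
2. ⊥bis P6·P0 via (20.54,16.57): [(0, 18.3752) (28, 15.9144) (28, 84) (0, 84)]  |A|=1871.9463
3. ⊥bis P6·P1 via (12.79,34.74): [(0, 23.6029) (0, 18.3752) (28, 15.9144) (28, 47.9844)]  |A|=522.168
4. ⊥bis P6·P2 via (20.32,46.655): [(26.8032, 46.9423) (0, 23.6029) (0, 18.3752) (28, 15.9144) (28, 46.9953)]  |A|=521.5761
5. ⊥bis P6·P3 via (22.235,29.4): [(9.7599, 32.1015) (0, 23.6029) (0, 18.3752) (28, 15.9144) (28, 28.1516)]  |A|=341.292
6. ⊥bis P6·P4 via (14.41,44.515): [(9.7599, 32.1015) (0, 23.6029) (0, 18.3752) (28, 15.9144) (28, 28.1516)]  |A|=341.292
7. ⊥bis P6·P5 via (14.465,40.135): [(9.7599, 32.1015) (0, 23.6029) (0, 18.3752) (28, 15.9144) (28, 28.1516)]  |A|=341.292
8. ⊥bis P6·P7 via (17.885,31.095): [(16.9104, 30.553) (0, 21.1491) (0, 18.3752) (28, 15.9144) (28, 28.1516)]  |A|=282.6037
9. ⊥bis P6·P8 via (16.6,34.71): [(16.9104, 30.553) (0, 21.1491) (0, 18.3752) (28, 15.9144) (28, 28.1516)]  |A|=282.6037
10. canonical 5-gon: [(16.9104, 30.553) (0, 21.1491) (0, 18.3752) (28, 15.9144) (28, 28.1516)]
11. shoelace: 282.6037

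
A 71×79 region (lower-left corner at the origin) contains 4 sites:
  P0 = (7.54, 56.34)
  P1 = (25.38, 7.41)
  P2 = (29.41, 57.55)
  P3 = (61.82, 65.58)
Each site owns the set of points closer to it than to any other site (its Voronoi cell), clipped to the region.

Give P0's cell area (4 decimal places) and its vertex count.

1. box [0,71]×[0,79]: [(0, 0) (71, 0) (71, 79) (0, 79)]
2. ⊥bis P0·P1 via (16.46,31.875): [(0, 25.8736) (71, 51.7604) (71, 79) (0, 79)]  |A|=2852.9908
3. ⊥bis P0·P2 via (18.475,56.945): [(0, 25.8736) (19.7948, 33.0909) (17.2548, 79) (0, 79)]  |A|=921.8878
4. ⊥bis P0·P3 via (34.68,60.96): [(0, 25.8736) (19.7948, 33.0909) (17.2548, 79) (0, 79)]  |A|=921.8878
5. canonical 4-gon: [(0, 25.8736) (19.7948, 33.0909) (17.2548, 79) (0, 79)]
6. shoelace: 921.8878

Area of P0's cell: 921.8878 (4 vertices)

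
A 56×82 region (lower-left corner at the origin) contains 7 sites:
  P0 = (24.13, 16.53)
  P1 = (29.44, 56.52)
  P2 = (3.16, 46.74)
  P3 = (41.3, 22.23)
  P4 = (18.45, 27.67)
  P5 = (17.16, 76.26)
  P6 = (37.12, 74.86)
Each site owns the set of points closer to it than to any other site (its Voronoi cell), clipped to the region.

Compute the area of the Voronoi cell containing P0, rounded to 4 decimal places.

Area of P0's cell: 692.7008

1. box [0,56]×[0,82]: [(0, 0) (56, 0) (56, 82) (0, 82)]
2. ⊥bis P0·P1 via (26.785,36.525): [(0, 40.0816) (0, 0) (56, 0) (56, 32.6457)]  |A|=2036.3654
3. ⊥bis P0·P2 via (13.645,31.635): [(21.6684, 37.2044) (0, 22.1634) (0, 0) (56, 0) (56, 32.6457)]  |A|=1842.2363
4. ⊥bis P0·P3 via (32.715,19.38): [(27.0343, 36.4919) (21.6684, 37.2044) (0, 22.1634) (0, 0) (39.1487, 0)]  |A|=1061.9641
5. ⊥bis P0·P4 via (21.29,22.1): [(30.2888, 26.6883) (0, 11.2448) (0, 0) (39.1487, 0)]  |A|=692.7008
6. ⊥bis P0·P5 via (20.645,46.395): [(30.2888, 26.6883) (0, 11.2448) (0, 0) (39.1487, 0)]  |A|=692.7008
7. ⊥bis P0·P6 via (30.625,45.695): [(30.2888, 26.6883) (0, 11.2448) (0, 0) (39.1487, 0)]  |A|=692.7008
8. canonical 4-gon: [(30.2888, 26.6883) (0, 11.2448) (0, 0) (39.1487, 0)]
9. shoelace: 692.7008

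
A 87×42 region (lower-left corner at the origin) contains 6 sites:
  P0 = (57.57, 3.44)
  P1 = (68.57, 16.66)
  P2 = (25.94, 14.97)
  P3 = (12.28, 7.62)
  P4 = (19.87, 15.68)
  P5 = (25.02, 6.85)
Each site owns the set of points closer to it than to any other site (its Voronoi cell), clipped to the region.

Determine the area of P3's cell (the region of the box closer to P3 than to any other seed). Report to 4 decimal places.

Area of P3's cell: 334.3506

1. box [0,87]×[0,42]: [(0, 0) (87, 0) (87, 42) (0, 42)]
2. ⊥bis P3·P0 via (34.925,5.53): [(0, 0) (34.4146, 0) (38.291, 42) (0, 42)]  |A|=1526.8172
3. ⊥bis P3·P1 via (40.425,12.14): [(0, 0) (34.4146, 0) (37.3197, 31.4761) (35.6296, 42) (0, 42)]  |A|=1512.8131
4. ⊥bis P3·P2 via (19.11,11.295): [(0, 0) (25.1875, 0) (2.5886, 42) (0, 42)]  |A|=583.2984
5. ⊥bis P3·P4 via (16.075,11.65): [(0, 26.7876) (0, 0) (25.1875, 0) (21.8401, 6.2211)]  |A|=370.8688
6. ⊥bis P3·P5 via (18.65,7.235): [(18.7638, 9.118) (0, 26.7876) (0, 0) (18.2127, 0)]  |A|=334.3506
7. canonical 4-gon: [(18.7638, 9.118) (0, 26.7876) (0, 0) (18.2127, 0)]
8. shoelace: 334.3506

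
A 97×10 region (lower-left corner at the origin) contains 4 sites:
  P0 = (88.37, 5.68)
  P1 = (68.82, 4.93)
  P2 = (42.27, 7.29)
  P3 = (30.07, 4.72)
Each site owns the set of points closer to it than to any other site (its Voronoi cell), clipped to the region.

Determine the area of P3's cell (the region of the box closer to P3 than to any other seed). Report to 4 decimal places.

1. box [0,97]×[0,10]: [(0, 0) (97, 0) (97, 10) (0, 10)]
2. ⊥bis P3·P0 via (59.22,5.2): [(0, 0) (59.3056, 0) (59.141, 10) (0, 10)]  |A|=592.2329
3. ⊥bis P3·P1 via (49.445,4.825): [(0, 0) (49.4711, 0) (49.417, 10) (0, 10)]  |A|=494.4405
4. ⊥bis P3·P2 via (36.17,6.005): [(0, 0) (37.435, 0) (35.3284, 10) (0, 10)]  |A|=363.8171
5. canonical 4-gon: [(0, 0) (37.435, 0) (35.3284, 10) (0, 10)]
6. shoelace: 363.8171

Area of P3's cell: 363.8171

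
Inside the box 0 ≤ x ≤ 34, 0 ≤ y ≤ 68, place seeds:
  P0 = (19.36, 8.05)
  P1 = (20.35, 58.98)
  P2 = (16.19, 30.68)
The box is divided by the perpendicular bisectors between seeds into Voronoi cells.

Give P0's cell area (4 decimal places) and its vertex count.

Area of P0's cell: 654.7189 (4 vertices)

1. box [0,34]×[0,68]: [(0, 0) (34, 0) (34, 68) (0, 68)]
2. ⊥bis P0·P1 via (19.855,33.515): [(0, 33.901) (0, 0) (34, 0) (34, 33.24)]  |A|=1141.3969
3. ⊥bis P0·P2 via (17.775,19.365): [(0, 16.8751) (0, 0) (34, 0) (34, 21.6378)]  |A|=654.7189
4. canonical 4-gon: [(0, 16.8751) (0, 0) (34, 0) (34, 21.6378)]
5. shoelace: 654.7189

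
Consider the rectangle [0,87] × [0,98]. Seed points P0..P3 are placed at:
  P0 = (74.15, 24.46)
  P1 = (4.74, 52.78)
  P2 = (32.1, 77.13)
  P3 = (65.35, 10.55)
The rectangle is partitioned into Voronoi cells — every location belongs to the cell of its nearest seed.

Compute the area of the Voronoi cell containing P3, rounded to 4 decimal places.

Area of P3's cell: 1530.9453

1. box [0,87]×[0,98]: [(0, 0) (87, 0) (87, 98) (0, 98)]
2. ⊥bis P3·P0 via (69.75,17.505): [(0, 61.6315) (0, 0) (87, 0) (87, 6.592)]  |A|=2967.7229
3. ⊥bis P3·P1 via (35.045,31.665): [(38.8149, 37.0757) (12.9824, 0) (87, 0) (87, 6.592)]  |A|=1530.9453
4. ⊥bis P3·P2 via (48.725,43.84): [(38.8149, 37.0757) (12.9824, 0) (87, 0) (87, 6.592)]  |A|=1530.9453
5. canonical 4-gon: [(38.8149, 37.0757) (12.9824, 0) (87, 0) (87, 6.592)]
6. shoelace: 1530.9453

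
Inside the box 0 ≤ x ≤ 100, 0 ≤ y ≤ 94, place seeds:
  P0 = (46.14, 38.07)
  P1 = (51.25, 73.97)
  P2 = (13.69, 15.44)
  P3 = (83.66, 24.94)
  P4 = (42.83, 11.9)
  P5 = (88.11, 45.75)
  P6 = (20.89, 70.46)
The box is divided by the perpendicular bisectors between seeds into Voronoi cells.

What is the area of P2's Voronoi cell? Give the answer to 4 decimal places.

1. box [0,100]×[0,94]: [(0, 0) (100, 0) (100, 94) (0, 94)]
2. ⊥bis P2·P0 via (29.915,26.755): [(0, 69.6512) (0, 0) (48.5734, 0)]  |A|=1691.5992
3. ⊥bis P2·P1 via (32.47,44.705): [(5.1874, 62.2129) (0, 65.5417) (0, 0) (48.5734, 0)]  |A|=1680.9404
4. ⊥bis P2·P3 via (48.675,20.19): [(5.1874, 62.2129) (0, 65.5417) (0, 0) (48.5734, 0)]  |A|=1680.9404
5. ⊥bis P2·P4 via (28.26,13.67): [(29.8593, 26.8349) (5.1874, 62.2129) (0, 65.5417) (0, 0) (26.5993, 0)]  |A|=1386.1046
6. ⊥bis P2·P5 via (50.9,30.595): [(29.8593, 26.8349) (5.1874, 62.2129) (0, 65.5417) (0, 0) (26.5993, 0)]  |A|=1386.1046
7. ⊥bis P2·P6 via (17.29,42.95): [(29.8593, 26.8349) (18.7546, 42.7583) (0, 45.2126) (0, 0) (26.5993, 0)]  |A|=1167.5952
8. canonical 5-gon: [(29.8593, 26.8349) (18.7546, 42.7583) (0, 45.2126) (0, 0) (26.5993, 0)]
9. shoelace: 1167.5952

Area of P2's cell: 1167.5952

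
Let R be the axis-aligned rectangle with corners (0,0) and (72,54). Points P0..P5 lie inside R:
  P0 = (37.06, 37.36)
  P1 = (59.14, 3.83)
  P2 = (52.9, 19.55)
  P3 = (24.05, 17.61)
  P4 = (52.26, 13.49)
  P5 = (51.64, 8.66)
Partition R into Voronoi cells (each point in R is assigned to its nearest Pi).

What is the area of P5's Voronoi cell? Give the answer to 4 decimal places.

Area of P5's cell: 227.4639

1. box [0,72]×[0,54]: [(0, 0) (72, 0) (72, 54) (0, 54)]
2. ⊥bis P5·P0 via (44.35,23.01): [(0, 0.4796) (0, 0) (72, 0) (72, 37.0566)]  |A|=1351.302
3. ⊥bis P5·P1 via (55.39,6.245): [(0, 0.4796) (0, 0) (51.3682, 0) (72, 32.0369) (72, 37.0566)]  |A|=1020.8126
4. ⊥bis P5·P2 via (52.27,14.105): [(31.5419, 16.5033) (0, 0.4796) (0, 0) (51.3682, 0) (59.8845, 13.224)]  |A|=632.8006
5. ⊥bis P5·P3 via (37.845,13.135): [(38.6701, 15.6785) (33.5841, 0) (51.3682, 0) (59.8845, 13.224)]  |A|=290.1356
6. ⊥bis P5·P4 via (51.95,11.075): [(37.7673, 12.8956) (33.5841, 0) (51.3682, 0) (58.0004, 10.2983)]  |A|=227.4639
7. canonical 4-gon: [(37.7673, 12.8956) (33.5841, 0) (51.3682, 0) (58.0004, 10.2983)]
8. shoelace: 227.4639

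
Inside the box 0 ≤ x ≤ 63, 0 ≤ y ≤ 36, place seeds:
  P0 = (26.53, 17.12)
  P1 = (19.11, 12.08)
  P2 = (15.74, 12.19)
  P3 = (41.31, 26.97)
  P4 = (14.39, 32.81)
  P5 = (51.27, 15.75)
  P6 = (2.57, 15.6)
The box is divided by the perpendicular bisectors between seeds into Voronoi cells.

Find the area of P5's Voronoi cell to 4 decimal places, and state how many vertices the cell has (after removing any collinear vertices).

1. box [0,63]×[0,36]: [(0, 0) (63, 0) (63, 36) (0, 36)]
2. ⊥bis P5·P0 via (38.9,16.435): [(37.9899, 0) (63, 0) (63, 36) (39.9834, 36)]  |A|=864.4801
3. ⊥bis P5·P1 via (35.19,13.915): [(37.9899, 0) (63, 0) (63, 36) (39.9834, 36)]  |A|=864.4801
4. ⊥bis P5·P2 via (33.505,13.97): [(37.9899, 0) (63, 0) (63, 36) (39.9834, 36)]  |A|=864.4801
5. ⊥bis P5·P3 via (46.29,21.36): [(38.8048, 14.7154) (37.9899, 0) (63, 0) (63, 36) (62.782, 36)]  |A|=621.8499
6. ⊥bis P5·P4 via (32.83,24.28): [(38.8048, 14.7154) (37.9899, 0) (63, 0) (63, 36) (62.782, 36)]  |A|=621.8499
7. ⊥bis P5·P6 via (26.92,15.675): [(38.8048, 14.7154) (37.9899, 0) (63, 0) (63, 36) (62.782, 36)]  |A|=621.8499
8. canonical 5-gon: [(38.8048, 14.7154) (37.9899, 0) (63, 0) (63, 36) (62.782, 36)]
9. shoelace: 621.8499

Area of P5's cell: 621.8499 (5 vertices)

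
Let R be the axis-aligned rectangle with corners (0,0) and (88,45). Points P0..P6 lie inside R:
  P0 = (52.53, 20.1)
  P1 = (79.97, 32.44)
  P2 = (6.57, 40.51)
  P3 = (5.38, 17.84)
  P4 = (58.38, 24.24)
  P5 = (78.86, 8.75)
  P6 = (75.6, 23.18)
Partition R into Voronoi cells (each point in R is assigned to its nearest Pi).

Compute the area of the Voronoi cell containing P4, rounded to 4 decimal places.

1. box [0,88]×[0,45]: [(0, 0) (88, 0) (88, 45) (0, 45)]
2. ⊥bis P4·P0 via (55.455,22.17): [(71.1445, 0) (88, 0) (88, 45) (39.2984, 45)]  |A|=1475.0342
3. ⊥bis P4·P1 via (69.175,28.34): [(71.1445, 0) (79.9387, 0) (62.8474, 45) (39.2984, 45)]  |A|=727.7221
4. ⊥bis P4·P2 via (32.475,32.375): [(71.1445, 0) (79.9387, 0) (62.8474, 45) (39.2984, 45)]  |A|=727.7221
5. ⊥bis P4·P3 via (31.88,21.04): [(71.1445, 0) (79.9387, 0) (62.8474, 45) (39.2984, 45)]  |A|=727.7221
6. ⊥bis P4·P5 via (68.62,16.495): [(63.8936, 10.246) (71.9844, 20.9432) (62.8474, 45) (39.2984, 45)]  |A|=555.4018
7. ⊥bis P4·P6 via (66.99,23.71): [(63.8936, 10.246) (66.3621, 13.5097) (67.54, 32.6448) (62.8474, 45) (39.2984, 45)]  |A|=505.9885
8. canonical 5-gon: [(63.8936, 10.246) (66.3621, 13.5097) (67.54, 32.6448) (62.8474, 45) (39.2984, 45)]
9. shoelace: 505.9885

Area of P4's cell: 505.9885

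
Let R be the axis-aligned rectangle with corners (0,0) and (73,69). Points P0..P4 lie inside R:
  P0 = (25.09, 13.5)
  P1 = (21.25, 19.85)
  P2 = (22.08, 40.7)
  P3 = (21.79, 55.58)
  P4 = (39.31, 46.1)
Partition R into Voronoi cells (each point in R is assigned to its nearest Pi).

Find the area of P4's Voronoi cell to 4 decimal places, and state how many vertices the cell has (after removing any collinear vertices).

1. box [0,73]×[0,69]: [(0, 0) (73, 0) (73, 69) (0, 69)]
2. ⊥bis P4·P0 via (32.2,29.8): [(0, 43.8455) (73, 12.0032) (73, 69) (0, 69)]  |A|=2998.522
3. ⊥bis P4·P1 via (30.28,32.975): [(0, 53.8076) (39.563, 26.5883) (73, 12.0032) (73, 69) (0, 69)]  |A|=2801.4562
4. ⊥bis P4·P2 via (30.695,43.4): [(34.9745, 29.7452) (39.563, 26.5883) (73, 12.0032) (73, 69) (22.6718, 69)]  |A|=2090.795
5. ⊥bis P4·P3 via (30.55,50.84): [(29.1653, 48.2809) (34.9745, 29.7452) (39.563, 26.5883) (73, 12.0032) (73, 69) (40.3763, 69)]  |A|=1907.3843
6. canonical 6-gon: [(29.1653, 48.2809) (34.9745, 29.7452) (39.563, 26.5883) (73, 12.0032) (73, 69) (40.3763, 69)]
7. shoelace: 1907.3843

Area of P4's cell: 1907.3843 (6 vertices)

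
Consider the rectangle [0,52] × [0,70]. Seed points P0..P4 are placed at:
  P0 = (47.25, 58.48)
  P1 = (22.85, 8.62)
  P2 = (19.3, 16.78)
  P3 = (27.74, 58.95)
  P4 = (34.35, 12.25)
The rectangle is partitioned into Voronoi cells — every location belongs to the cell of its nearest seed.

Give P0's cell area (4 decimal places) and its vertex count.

Area of P0's cell: 522.8424 (4 vertices)

1. box [0,52]×[0,70]: [(0, 0) (52, 0) (52, 70) (0, 70)]
2. ⊥bis P0·P1 via (35.05,33.55): [(0, 50.7024) (52, 25.2552) (52, 70) (0, 70)]  |A|=1665.1024
3. ⊥bis P0·P2 via (33.275,37.63): [(0, 59.933) (51.0278, 25.7309) (52, 25.2552) (52, 70) (0, 70)]  |A|=1429.5937
4. ⊥bis P0·P3 via (37.495,58.715): [(36.9281, 35.1815) (51.0278, 25.7309) (52, 25.2552) (52, 70) (37.7669, 70)]  |A|=586.2237
5. ⊥bis P0·P4 via (40.8,35.365): [(36.9583, 36.437) (52, 32.2398) (52, 70) (37.7669, 70)]  |A|=522.8424
6. canonical 4-gon: [(36.9583, 36.437) (52, 32.2398) (52, 70) (37.7669, 70)]
7. shoelace: 522.8424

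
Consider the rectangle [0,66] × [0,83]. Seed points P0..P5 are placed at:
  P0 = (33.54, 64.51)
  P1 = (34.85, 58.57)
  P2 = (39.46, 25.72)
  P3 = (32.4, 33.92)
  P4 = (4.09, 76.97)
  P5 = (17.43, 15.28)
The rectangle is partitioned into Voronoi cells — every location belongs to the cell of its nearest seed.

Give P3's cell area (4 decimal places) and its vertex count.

1. box [0,66]×[0,83]: [(0, 0) (66, 0) (66, 83) (0, 83)]
2. ⊥bis P3·P0 via (32.97,49.215): [(0, 50.4437) (0, 0) (66, 0) (66, 47.9841)]  |A|=3248.1162
3. ⊥bis P3·P1 via (33.625,46.245): [(0, 49.587) (0, 0) (66, 0) (66, 43.0272)]  |A|=3056.2699
4. ⊥bis P3·P2 via (35.93,29.82): [(52.7943, 44.3397) (0, 49.587) (0, 0) (1.2949, 0)]  |A|=1337.6632
5. ⊥bis P3·P4 via (18.245,55.445): [(52.7943, 44.3397) (8.1111, 48.7809) (0, 43.447) (0, 0) (1.2949, 0)]  |A|=1312.7618
6. ⊥bis P3·P5 via (24.915,24.6): [(27.4772, 22.5423) (52.7943, 44.3397) (8.1111, 48.7809) (0.7959, 43.9703)]  |A|=685.7584
7. canonical 4-gon: [(27.4772, 22.5423) (52.7943, 44.3397) (8.1111, 48.7809) (0.7959, 43.9703)]
8. shoelace: 685.7584

Area of P3's cell: 685.7584 (4 vertices)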